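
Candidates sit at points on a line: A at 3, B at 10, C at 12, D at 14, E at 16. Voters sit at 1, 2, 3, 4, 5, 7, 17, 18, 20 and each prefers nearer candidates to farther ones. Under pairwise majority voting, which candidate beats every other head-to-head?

A

With single-peaked preferences on a line, the Condorcet winner is the candidate closest to the median voter.
The median voter (position 5) is closest to A at 3.
Check: A vs B — voters closer to A: 5 of 9.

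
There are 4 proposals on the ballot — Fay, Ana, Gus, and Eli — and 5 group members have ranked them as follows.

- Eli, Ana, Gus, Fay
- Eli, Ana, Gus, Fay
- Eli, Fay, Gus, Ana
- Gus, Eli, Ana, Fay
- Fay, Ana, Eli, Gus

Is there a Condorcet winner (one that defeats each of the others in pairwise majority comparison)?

Yes

Head-to-head results (5 voters total):
Fay vs Ana: Ana wins 3–2.
Fay vs Gus: Gus wins 3–2.
Fay vs Eli: Eli wins 4–1.
Ana vs Gus: Ana wins 3–2.
Ana vs Eli: Eli wins 4–1.
Gus vs Eli: Eli wins 4–1.
Eli beats each rival — Fay (4–1), Ana (4–1), Gus (4–1) — so Eli is the Condorcet winner.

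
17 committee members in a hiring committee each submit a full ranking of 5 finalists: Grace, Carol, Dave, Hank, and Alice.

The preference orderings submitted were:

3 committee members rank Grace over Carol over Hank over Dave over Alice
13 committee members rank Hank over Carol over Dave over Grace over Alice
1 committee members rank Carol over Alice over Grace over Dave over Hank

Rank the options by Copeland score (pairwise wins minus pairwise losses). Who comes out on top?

Hank

Pairwise results:
  Grace vs Carol: Carol wins 14–3.
  Grace vs Dave: Dave wins 13–4.
  Grace vs Hank: Hank wins 13–4.
  Grace vs Alice: Grace wins 16–1.
  Carol vs Dave: Carol wins 17–0.
  Carol vs Hank: Hank wins 13–4.
  Carol vs Alice: Carol wins 17–0.
  Dave vs Hank: Hank wins 16–1.
  Dave vs Alice: Dave wins 16–1.
  Hank vs Alice: Hank wins 16–1.
Copeland scores (wins − losses):
  Grace: 1 − 3 = -2
  Carol: 3 − 1 = 2
  Dave: 2 − 2 = 0
  Hank: 4 − 0 = 4
  Alice: 0 − 4 = -4
Hank has the best Copeland score.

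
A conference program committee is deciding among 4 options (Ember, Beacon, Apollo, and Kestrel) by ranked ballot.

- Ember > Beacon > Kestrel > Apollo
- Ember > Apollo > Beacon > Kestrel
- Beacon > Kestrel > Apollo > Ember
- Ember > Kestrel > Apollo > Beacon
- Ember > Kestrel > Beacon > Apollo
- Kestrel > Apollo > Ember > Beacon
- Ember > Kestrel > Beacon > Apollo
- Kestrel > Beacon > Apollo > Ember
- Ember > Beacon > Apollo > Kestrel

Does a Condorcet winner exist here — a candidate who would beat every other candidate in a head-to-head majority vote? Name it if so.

Head-to-head results (9 voters total):
Ember vs Beacon: Ember wins 7–2.
Ember vs Apollo: Ember wins 6–3.
Ember vs Kestrel: Ember wins 6–3.
Beacon vs Apollo: Beacon wins 6–3.
Beacon vs Kestrel: Kestrel wins 5–4.
Apollo vs Kestrel: Kestrel wins 7–2.
Ember beats each rival — Beacon (7–2), Apollo (6–3), Kestrel (6–3) — so Ember is the Condorcet winner.

Ember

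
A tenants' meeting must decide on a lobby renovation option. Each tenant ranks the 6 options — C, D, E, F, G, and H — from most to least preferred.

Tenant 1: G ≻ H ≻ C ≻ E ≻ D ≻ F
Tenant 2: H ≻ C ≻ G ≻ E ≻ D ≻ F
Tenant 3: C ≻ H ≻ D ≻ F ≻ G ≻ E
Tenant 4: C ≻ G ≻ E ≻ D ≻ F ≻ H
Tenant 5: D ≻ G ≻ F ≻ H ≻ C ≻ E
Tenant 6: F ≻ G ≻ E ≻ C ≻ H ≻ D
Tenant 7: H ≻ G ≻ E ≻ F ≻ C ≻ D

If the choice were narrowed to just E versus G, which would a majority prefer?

G

Ballots ranking E above G: 0.
Ballots ranking G above E: 7.
G wins the head-to-head, 7–0.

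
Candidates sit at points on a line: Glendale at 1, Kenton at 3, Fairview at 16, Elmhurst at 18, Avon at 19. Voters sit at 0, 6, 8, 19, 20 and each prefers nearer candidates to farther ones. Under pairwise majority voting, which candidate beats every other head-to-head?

With single-peaked preferences on a line, the Condorcet winner is the candidate closest to the median voter.
The median voter (position 8) is closest to Kenton at 3.
Check: Kenton vs Glendale — voters closer to Kenton: 4 of 5.

Kenton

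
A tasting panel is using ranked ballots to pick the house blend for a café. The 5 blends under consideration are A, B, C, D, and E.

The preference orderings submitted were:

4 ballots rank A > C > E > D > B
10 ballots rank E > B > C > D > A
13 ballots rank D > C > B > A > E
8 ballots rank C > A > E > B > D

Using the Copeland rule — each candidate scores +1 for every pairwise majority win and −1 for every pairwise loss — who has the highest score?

Pairwise results:
  A vs B: B wins 23–12.
  A vs C: C wins 31–4.
  A vs D: D wins 23–12.
  A vs E: A wins 25–10.
  B vs C: C wins 25–10.
  B vs D: B wins 18–17.
  B vs E: E wins 22–13.
  C vs D: C wins 22–13.
  C vs E: C wins 25–10.
  D vs E: E wins 22–13.
Copeland scores (wins − losses):
  A: 1 − 3 = -2
  B: 2 − 2 = 0
  C: 4 − 0 = 4
  D: 1 − 3 = -2
  E: 2 − 2 = 0
C has the best Copeland score.

C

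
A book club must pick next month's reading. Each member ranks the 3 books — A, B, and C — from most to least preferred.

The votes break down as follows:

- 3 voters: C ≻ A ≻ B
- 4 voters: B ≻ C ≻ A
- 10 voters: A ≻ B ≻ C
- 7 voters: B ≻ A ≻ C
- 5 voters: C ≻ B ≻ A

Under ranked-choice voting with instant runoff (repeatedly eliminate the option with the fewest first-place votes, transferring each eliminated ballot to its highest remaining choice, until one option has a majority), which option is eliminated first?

C

Round 1: B 11, A 10, C 8. C has the fewest and is eliminated.
Round 2: B 16, A 13. B has a majority.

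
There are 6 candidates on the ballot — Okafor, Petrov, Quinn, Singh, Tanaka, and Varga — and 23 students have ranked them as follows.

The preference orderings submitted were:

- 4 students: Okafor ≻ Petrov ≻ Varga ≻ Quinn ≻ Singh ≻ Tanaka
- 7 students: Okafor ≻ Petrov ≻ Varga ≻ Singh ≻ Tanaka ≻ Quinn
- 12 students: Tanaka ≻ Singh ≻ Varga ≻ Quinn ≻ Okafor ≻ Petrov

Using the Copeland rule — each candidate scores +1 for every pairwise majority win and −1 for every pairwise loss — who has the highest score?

Pairwise results:
  Okafor vs Petrov: Okafor wins 23–0.
  Okafor vs Quinn: Quinn wins 12–11.
  Okafor vs Singh: Singh wins 12–11.
  Okafor vs Tanaka: Tanaka wins 12–11.
  Okafor vs Varga: Varga wins 12–11.
  Petrov vs Quinn: Quinn wins 12–11.
  Petrov vs Singh: Singh wins 12–11.
  Petrov vs Tanaka: Tanaka wins 12–11.
  Petrov vs Varga: Varga wins 12–11.
  Quinn vs Singh: Singh wins 19–4.
  Quinn vs Tanaka: Tanaka wins 19–4.
  Quinn vs Varga: Varga wins 23–0.
  Singh vs Tanaka: Tanaka wins 12–11.
  Singh vs Varga: Singh wins 12–11.
  Tanaka vs Varga: Tanaka wins 12–11.
Copeland scores (wins − losses):
  Okafor: 1 − 4 = -3
  Petrov: 0 − 5 = -5
  Quinn: 2 − 3 = -1
  Singh: 4 − 1 = 3
  Tanaka: 5 − 0 = 5
  Varga: 3 − 2 = 1
Tanaka has the best Copeland score.

Tanaka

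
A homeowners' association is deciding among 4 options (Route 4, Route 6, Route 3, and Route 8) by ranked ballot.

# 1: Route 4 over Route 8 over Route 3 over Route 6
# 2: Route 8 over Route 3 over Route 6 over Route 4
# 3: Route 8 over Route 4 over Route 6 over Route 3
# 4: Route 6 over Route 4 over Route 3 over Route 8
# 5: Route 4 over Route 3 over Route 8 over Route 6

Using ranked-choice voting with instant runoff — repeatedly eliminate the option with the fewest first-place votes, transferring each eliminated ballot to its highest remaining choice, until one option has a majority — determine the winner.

Round 1: Route 4 2, Route 8 2, Route 6 1, Route 3 0. Route 3 has the fewest and is eliminated.
Round 2: Route 4 2, Route 8 2, Route 6 1. Route 6 has the fewest and is eliminated.
Round 3: Route 4 3, Route 8 2. Route 4 has a majority.

Route 4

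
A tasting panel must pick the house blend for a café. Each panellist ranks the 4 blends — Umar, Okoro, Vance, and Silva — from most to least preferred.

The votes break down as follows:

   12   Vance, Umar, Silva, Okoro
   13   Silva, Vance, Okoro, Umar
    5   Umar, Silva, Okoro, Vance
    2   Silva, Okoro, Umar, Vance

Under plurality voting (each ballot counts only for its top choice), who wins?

Silva

First-place vote totals:
  Umar: 5
  Okoro: 0
  Vance: 12
  Silva: 15
Silva has the most first-place votes.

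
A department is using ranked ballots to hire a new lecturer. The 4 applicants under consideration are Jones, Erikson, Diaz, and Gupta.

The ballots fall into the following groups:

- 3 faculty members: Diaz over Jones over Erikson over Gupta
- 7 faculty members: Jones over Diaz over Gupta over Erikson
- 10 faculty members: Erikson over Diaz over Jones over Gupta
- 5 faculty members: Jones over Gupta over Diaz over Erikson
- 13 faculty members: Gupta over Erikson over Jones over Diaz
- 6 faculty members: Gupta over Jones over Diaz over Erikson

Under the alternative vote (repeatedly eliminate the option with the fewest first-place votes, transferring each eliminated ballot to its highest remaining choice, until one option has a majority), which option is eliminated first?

Diaz

Round 1: Gupta 19, Jones 12, Erikson 10, Diaz 3. Diaz has the fewest and is eliminated.
Round 2: Gupta 19, Jones 15, Erikson 10. Erikson has the fewest and is eliminated.
Round 3: Jones 25, Gupta 19. Jones has a majority.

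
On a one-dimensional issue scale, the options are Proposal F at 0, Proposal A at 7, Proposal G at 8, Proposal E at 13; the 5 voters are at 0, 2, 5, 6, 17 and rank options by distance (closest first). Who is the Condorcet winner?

Proposal A

With single-peaked preferences on a line, the Condorcet winner is the candidate closest to the median voter.
The median voter (position 5) is closest to Proposal A at 7.
Check: Proposal A vs Proposal F — voters closer to Proposal A: 3 of 5.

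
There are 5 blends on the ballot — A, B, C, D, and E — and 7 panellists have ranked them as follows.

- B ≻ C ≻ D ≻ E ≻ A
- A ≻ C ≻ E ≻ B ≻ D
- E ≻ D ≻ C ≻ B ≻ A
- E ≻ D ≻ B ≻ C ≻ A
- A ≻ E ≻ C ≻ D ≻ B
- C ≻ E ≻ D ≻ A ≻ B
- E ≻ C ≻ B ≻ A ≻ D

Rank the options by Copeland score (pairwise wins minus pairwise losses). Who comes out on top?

E

Pairwise results:
  A vs B: B wins 4–3.
  A vs C: C wins 5–2.
  A vs D: D wins 4–3.
  A vs E: E wins 5–2.
  B vs C: C wins 5–2.
  B vs D: D wins 4–3.
  B vs E: E wins 6–1.
  C vs D: C wins 5–2.
  C vs E: E wins 4–3.
  D vs E: E wins 6–1.
Copeland scores (wins − losses):
  A: 0 − 4 = -4
  B: 1 − 3 = -2
  C: 3 − 1 = 2
  D: 2 − 2 = 0
  E: 4 − 0 = 4
E has the best Copeland score.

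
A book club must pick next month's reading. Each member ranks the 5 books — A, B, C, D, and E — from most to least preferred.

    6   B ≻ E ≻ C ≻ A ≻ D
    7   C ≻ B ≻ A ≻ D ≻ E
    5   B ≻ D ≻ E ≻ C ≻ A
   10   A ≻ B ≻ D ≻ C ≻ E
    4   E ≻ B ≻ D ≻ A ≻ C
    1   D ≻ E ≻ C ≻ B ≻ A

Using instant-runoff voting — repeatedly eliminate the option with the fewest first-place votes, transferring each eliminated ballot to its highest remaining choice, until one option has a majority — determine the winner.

B

Round 1: B 11, A 10, C 7, E 4, D 1. D has the fewest and is eliminated.
Round 2: B 11, A 10, C 7, E 5. E has the fewest and is eliminated.
Round 3: B 15, A 10, C 8. C has the fewest and is eliminated.
Round 4: B 23, A 10. B has a majority.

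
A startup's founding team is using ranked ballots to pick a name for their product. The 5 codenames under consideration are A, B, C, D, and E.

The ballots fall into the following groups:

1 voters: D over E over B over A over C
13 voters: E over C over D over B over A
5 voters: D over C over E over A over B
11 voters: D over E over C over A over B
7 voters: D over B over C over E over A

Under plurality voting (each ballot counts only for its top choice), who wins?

D

First-place vote totals:
  A: 0
  B: 0
  C: 0
  D: 24
  E: 13
D has the most first-place votes.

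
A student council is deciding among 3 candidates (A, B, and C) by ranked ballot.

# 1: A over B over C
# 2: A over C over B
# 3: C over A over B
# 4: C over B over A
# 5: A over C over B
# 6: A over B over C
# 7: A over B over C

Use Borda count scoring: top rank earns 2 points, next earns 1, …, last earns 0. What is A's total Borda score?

11

Borda scores:
  A: 2 + 2 + 1 + 0 + 2 + 2 + 2 = 11
  B: 1 + 0 + 0 + 1 + 0 + 1 + 1 = 4
  C: 0 + 1 + 2 + 2 + 1 + 0 + 0 = 6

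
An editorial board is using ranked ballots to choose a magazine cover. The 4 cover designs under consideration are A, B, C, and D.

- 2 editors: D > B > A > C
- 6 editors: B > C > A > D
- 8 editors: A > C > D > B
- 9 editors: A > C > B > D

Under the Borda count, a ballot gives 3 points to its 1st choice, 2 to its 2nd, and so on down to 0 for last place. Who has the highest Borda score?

Borda scores:
  A: 2·1 + 6·1 + 8·3 + 9·3 = 59
  B: 2·2 + 6·3 + 8·0 + 9·1 = 31
  C: 2·0 + 6·2 + 8·2 + 9·2 = 46
  D: 2·3 + 6·0 + 8·1 + 9·0 = 14
A has the highest total.

A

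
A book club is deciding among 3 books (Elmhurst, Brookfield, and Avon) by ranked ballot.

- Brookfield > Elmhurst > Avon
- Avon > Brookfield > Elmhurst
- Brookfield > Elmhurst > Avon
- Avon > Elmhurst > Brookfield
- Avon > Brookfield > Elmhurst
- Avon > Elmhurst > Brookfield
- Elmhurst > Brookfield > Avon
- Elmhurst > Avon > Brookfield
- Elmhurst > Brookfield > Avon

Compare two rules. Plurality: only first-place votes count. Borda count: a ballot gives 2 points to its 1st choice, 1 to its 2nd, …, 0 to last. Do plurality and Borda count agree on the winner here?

Plurality first-place counts: Elmhurst 3, Brookfield 2, Avon 4 → Avon.
Borda totals: Elmhurst 10, Brookfield 8, Avon 9 → Elmhurst.
The two rules disagree: plurality picks Avon, Borda picks Elmhurst.

No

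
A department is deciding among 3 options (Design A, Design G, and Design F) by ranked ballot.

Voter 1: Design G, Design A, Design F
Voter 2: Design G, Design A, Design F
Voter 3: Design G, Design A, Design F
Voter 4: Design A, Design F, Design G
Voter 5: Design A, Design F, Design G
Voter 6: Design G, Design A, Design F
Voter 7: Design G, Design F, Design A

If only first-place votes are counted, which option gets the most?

First-place vote totals:
  Design A: 2
  Design G: 5
  Design F: 0
Design G has the most first-place votes.

Design G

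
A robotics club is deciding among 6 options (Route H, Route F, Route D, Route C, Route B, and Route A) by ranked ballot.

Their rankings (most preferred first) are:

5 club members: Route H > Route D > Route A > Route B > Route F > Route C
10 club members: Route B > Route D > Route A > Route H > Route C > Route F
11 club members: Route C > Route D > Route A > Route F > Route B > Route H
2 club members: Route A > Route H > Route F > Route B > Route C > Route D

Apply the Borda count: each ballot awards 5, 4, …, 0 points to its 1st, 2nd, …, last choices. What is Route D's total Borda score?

104

Borda scores:
  Route H: 5·5 + 10·2 + 11·0 + 2·4 = 53
  Route F: 5·1 + 10·0 + 11·2 + 2·3 = 33
  Route D: 5·4 + 10·4 + 11·4 + 2·0 = 104
  Route C: 5·0 + 10·1 + 11·5 + 2·1 = 67
  Route B: 5·2 + 10·5 + 11·1 + 2·2 = 75
  Route A: 5·3 + 10·3 + 11·3 + 2·5 = 88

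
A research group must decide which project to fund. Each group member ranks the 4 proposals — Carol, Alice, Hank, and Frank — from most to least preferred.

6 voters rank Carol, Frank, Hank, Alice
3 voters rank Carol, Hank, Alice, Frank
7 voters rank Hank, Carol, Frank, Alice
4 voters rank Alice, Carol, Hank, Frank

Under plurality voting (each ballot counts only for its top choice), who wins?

Carol

First-place vote totals:
  Carol: 9
  Alice: 4
  Hank: 7
  Frank: 0
Carol has the most first-place votes.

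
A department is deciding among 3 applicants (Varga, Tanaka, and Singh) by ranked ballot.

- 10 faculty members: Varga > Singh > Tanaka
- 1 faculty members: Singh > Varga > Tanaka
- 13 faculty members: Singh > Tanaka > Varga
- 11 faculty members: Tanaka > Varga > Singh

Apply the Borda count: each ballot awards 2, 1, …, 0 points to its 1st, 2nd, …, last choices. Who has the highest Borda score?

Borda scores:
  Varga: 10·2 + 1 + 13·0 + 11·1 = 32
  Tanaka: 10·0 + 0 + 13·1 + 11·2 = 35
  Singh: 10·1 + 2 + 13·2 + 11·0 = 38
Singh has the highest total.

Singh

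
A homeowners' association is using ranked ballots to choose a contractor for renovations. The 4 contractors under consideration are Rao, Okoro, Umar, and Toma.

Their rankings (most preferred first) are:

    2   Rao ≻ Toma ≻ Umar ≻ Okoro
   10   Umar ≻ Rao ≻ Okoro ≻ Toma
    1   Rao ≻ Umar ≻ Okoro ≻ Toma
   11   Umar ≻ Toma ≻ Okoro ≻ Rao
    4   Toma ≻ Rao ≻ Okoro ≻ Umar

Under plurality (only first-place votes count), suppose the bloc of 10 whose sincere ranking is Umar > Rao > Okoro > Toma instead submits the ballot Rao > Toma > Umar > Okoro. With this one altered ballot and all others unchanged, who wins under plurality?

Rao

First-place totals with the altered ballot: Rao 13, Okoro 0, Umar 11, Toma 4.
The switch changes the winner from Umar to Rao.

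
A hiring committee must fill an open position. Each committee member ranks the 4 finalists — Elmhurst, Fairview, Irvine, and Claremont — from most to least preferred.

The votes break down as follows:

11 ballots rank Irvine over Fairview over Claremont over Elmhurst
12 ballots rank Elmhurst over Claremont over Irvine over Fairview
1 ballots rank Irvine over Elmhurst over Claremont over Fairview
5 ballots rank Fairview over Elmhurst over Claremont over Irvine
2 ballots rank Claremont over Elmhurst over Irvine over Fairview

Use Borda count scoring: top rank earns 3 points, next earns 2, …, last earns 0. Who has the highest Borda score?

Borda scores:
  Elmhurst: 11·0 + 12·3 + 2 + 5·2 + 2·2 = 52
  Fairview: 11·2 + 12·0 + 0 + 5·3 + 2·0 = 37
  Irvine: 11·3 + 12·1 + 3 + 5·0 + 2·1 = 50
  Claremont: 11·1 + 12·2 + 1 + 5·1 + 2·3 = 47
Elmhurst has the highest total.

Elmhurst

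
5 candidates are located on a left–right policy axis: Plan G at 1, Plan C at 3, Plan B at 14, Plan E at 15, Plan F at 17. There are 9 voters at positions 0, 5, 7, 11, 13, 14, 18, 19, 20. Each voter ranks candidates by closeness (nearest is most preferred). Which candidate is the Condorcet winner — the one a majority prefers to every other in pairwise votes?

With single-peaked preferences on a line, the Condorcet winner is the candidate closest to the median voter.
The median voter (position 13) is closest to Plan B at 14.
Check: Plan B vs Plan F — voters closer to Plan B: 6 of 9.

Plan B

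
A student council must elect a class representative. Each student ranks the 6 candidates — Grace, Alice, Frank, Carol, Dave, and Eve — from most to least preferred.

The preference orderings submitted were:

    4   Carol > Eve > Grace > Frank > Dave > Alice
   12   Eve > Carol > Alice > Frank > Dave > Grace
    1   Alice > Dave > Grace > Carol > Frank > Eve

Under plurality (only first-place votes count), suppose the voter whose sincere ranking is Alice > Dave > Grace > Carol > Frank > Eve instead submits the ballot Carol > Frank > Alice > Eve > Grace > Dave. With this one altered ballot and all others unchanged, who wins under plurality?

First-place totals with the altered ballot: Grace 0, Alice 0, Frank 0, Carol 5, Dave 0, Eve 12.
The winner is unchanged: still Eve.

Eve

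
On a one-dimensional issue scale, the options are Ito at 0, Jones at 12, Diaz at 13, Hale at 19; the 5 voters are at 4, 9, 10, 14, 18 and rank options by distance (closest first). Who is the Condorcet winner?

With single-peaked preferences on a line, the Condorcet winner is the candidate closest to the median voter.
The median voter (position 10) is closest to Jones at 12.
Check: Jones vs Ito — voters closer to Jones: 4 of 5.

Jones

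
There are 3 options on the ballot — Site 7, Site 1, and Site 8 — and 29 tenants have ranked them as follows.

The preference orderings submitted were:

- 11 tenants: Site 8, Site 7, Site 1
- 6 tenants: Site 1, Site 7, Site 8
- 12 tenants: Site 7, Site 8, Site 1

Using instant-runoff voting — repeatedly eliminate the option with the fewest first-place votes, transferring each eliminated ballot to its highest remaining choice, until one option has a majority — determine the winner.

Site 7

Round 1: Site 7 12, Site 8 11, Site 1 6. Site 1 has the fewest and is eliminated.
Round 2: Site 7 18, Site 8 11. Site 7 has a majority.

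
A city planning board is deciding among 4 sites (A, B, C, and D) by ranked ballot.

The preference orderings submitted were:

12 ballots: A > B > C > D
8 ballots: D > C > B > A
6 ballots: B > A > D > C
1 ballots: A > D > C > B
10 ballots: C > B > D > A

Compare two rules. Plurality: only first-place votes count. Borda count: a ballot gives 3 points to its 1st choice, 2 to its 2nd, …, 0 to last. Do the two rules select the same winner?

Plurality first-place counts: A 13, B 6, C 10, D 8 → A.
Borda totals: A 51, B 70, C 59, D 42 → B.
The two rules disagree: plurality picks A, Borda picks B.

No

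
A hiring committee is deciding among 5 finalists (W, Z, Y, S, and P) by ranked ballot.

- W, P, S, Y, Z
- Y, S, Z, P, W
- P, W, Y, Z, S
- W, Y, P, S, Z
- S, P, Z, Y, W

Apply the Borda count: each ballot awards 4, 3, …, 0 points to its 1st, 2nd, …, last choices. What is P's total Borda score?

13

Borda scores:
  W: 4 + 0 + 3 + 4 + 0 = 11
  Z: 0 + 2 + 1 + 0 + 2 = 5
  Y: 1 + 4 + 2 + 3 + 1 = 11
  S: 2 + 3 + 0 + 1 + 4 = 10
  P: 3 + 1 + 4 + 2 + 3 = 13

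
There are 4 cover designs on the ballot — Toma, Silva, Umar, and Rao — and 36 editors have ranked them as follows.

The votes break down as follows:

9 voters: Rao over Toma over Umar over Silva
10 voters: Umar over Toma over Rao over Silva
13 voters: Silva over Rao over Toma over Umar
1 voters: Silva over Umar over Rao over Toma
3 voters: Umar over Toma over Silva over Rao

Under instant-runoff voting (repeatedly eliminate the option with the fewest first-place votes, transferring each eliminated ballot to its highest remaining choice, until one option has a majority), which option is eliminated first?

Toma

Round 1: Silva 14, Umar 13, Rao 9, Toma 0. Toma has the fewest and is eliminated.
Round 2: Silva 14, Umar 13, Rao 9. Rao has the fewest and is eliminated.
Round 3: Umar 22, Silva 14. Umar has a majority.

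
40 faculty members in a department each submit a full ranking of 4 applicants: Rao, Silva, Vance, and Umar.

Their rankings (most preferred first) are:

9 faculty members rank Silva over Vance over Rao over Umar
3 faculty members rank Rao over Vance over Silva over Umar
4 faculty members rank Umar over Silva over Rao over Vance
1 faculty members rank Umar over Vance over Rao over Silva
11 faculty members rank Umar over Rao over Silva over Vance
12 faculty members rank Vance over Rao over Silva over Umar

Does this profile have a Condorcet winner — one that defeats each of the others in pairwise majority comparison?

No

Head-to-head results (40 voters total):
Rao vs Silva: Rao wins 27–13.
Rao vs Vance: Vance wins 22–18.
Rao vs Umar: Rao wins 24–16.
Silva vs Vance: Silva wins 24–16.
Silva vs Umar: Silva wins 24–16.
Vance vs Umar: Vance wins 24–16.
No candidate beats all others: Rao beats Silva beats Vance beats Rao, a majority cycle.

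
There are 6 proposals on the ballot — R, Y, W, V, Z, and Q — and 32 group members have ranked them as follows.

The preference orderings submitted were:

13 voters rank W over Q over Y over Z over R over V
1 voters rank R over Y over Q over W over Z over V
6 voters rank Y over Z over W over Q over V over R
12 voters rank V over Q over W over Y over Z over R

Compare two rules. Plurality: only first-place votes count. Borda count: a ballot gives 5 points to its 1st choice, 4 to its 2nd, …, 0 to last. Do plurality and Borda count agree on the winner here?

Yes

Plurality first-place counts: R 1, Y 6, W 13, V 12, Z 0, Q 0 → W.
Borda totals: R 18, Y 97, W 121, V 66, Z 63, Q 115 → W.
The two rules agree on W.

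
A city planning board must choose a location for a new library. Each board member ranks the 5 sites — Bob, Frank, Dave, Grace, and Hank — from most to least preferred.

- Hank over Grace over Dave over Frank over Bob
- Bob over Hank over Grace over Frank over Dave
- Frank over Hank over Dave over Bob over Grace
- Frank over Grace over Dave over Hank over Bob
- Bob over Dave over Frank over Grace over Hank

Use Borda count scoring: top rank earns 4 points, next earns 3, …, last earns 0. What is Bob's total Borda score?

Borda scores:
  Bob: 0 + 4 + 1 + 0 + 4 = 9
  Frank: 1 + 1 + 4 + 4 + 2 = 12
  Dave: 2 + 0 + 2 + 2 + 3 = 9
  Grace: 3 + 2 + 0 + 3 + 1 = 9
  Hank: 4 + 3 + 3 + 1 + 0 = 11

9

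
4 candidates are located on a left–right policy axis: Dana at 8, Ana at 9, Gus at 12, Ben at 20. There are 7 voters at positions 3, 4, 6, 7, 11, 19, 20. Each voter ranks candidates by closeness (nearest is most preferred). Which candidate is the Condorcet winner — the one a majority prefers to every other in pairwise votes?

With single-peaked preferences on a line, the Condorcet winner is the candidate closest to the median voter.
The median voter (position 7) is closest to Dana at 8.
Check: Dana vs Ana — voters closer to Dana: 4 of 7.

Dana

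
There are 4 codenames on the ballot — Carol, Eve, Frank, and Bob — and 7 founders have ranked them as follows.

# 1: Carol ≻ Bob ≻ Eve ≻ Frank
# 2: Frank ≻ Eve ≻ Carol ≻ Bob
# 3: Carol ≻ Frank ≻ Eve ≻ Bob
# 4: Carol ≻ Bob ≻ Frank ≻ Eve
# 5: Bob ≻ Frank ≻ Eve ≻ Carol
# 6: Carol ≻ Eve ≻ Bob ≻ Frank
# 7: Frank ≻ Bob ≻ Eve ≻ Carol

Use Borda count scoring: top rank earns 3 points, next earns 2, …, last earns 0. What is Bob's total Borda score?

10

Borda scores:
  Carol: 3 + 1 + 3 + 3 + 0 + 3 + 0 = 13
  Eve: 1 + 2 + 1 + 0 + 1 + 2 + 1 = 8
  Frank: 0 + 3 + 2 + 1 + 2 + 0 + 3 = 11
  Bob: 2 + 0 + 0 + 2 + 3 + 1 + 2 = 10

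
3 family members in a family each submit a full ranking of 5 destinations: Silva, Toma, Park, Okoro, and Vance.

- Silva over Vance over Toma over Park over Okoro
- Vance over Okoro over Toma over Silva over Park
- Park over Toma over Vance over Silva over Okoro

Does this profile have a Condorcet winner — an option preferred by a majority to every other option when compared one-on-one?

Head-to-head results (3 voters total):
Silva vs Toma: Toma wins 2–1.
Silva vs Park: Silva wins 2–1.
Silva vs Okoro: Silva wins 2–1.
Silva vs Vance: Vance wins 2–1.
Toma vs Park: Toma wins 2–1.
Toma vs Okoro: Toma wins 2–1.
Toma vs Vance: Vance wins 2–1.
Park vs Okoro: Park wins 2–1.
Park vs Vance: Vance wins 2–1.
Okoro vs Vance: Vance wins 3–0.
Vance beats each rival — Silva (2–1), Toma (2–1), Park (2–1), Okoro (3–0) — so Vance is the Condorcet winner.

Yes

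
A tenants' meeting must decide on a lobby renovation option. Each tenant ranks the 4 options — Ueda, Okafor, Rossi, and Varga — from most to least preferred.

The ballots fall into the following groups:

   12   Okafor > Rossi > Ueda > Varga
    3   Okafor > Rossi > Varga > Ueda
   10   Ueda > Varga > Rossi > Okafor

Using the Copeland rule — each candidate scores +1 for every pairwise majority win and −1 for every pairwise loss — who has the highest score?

Pairwise results:
  Ueda vs Okafor: Okafor wins 15–10.
  Ueda vs Rossi: Rossi wins 15–10.
  Ueda vs Varga: Ueda wins 22–3.
  Okafor vs Rossi: Okafor wins 15–10.
  Okafor vs Varga: Okafor wins 15–10.
  Rossi vs Varga: Rossi wins 15–10.
Copeland scores (wins − losses):
  Ueda: 1 − 2 = -1
  Okafor: 3 − 0 = 3
  Rossi: 2 − 1 = 1
  Varga: 0 − 3 = -3
Okafor has the best Copeland score.

Okafor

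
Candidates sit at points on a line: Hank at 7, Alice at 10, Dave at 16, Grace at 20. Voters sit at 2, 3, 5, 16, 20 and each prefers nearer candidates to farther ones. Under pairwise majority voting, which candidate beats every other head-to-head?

Hank

With single-peaked preferences on a line, the Condorcet winner is the candidate closest to the median voter.
The median voter (position 5) is closest to Hank at 7.
Check: Hank vs Dave — voters closer to Hank: 3 of 5.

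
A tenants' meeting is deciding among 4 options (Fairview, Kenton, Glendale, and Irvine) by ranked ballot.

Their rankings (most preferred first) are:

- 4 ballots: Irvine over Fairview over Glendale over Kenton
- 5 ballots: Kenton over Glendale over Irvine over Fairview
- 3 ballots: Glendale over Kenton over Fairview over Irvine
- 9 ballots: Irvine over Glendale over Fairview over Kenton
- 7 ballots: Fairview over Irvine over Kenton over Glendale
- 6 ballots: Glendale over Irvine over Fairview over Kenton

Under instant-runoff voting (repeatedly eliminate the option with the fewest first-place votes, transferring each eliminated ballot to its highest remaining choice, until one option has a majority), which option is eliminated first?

Kenton

Round 1: Irvine 13, Glendale 9, Fairview 7, Kenton 5. Kenton has the fewest and is eliminated.
Round 2: Glendale 14, Irvine 13, Fairview 7. Fairview has the fewest and is eliminated.
Round 3: Irvine 20, Glendale 14. Irvine has a majority.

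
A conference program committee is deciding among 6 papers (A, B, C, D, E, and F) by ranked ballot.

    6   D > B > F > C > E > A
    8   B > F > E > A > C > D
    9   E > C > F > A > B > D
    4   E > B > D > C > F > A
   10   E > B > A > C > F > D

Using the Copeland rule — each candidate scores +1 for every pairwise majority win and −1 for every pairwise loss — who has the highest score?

E

Pairwise results:
  A vs B: B wins 28–9.
  A vs C: C wins 19–18.
  A vs D: A wins 27–10.
  A vs E: E wins 37–0.
  A vs F: F wins 27–10.
  B vs C: B wins 28–9.
  B vs D: B wins 31–6.
  B vs E: E wins 23–14.
  B vs F: B wins 28–9.
  C vs D: C wins 27–10.
  C vs E: E wins 31–6.
  C vs F: C wins 23–14.
  D vs E: E wins 31–6.
  D vs F: F wins 27–10.
  E vs F: E wins 23–14.
Copeland scores (wins − losses):
  A: 1 − 4 = -3
  B: 4 − 1 = 3
  C: 3 − 2 = 1
  D: 0 − 5 = -5
  E: 5 − 0 = 5
  F: 2 − 3 = -1
E has the best Copeland score.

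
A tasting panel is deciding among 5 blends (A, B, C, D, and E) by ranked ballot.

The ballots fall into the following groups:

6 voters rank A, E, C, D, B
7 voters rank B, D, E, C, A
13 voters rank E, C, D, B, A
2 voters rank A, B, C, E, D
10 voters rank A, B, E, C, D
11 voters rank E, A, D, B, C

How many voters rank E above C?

Ballots ranking E above C: 6+7+13+10+11 = 47.
Ballots ranking C above E: 2.
So 47 of 49 voters prefer E to C.

47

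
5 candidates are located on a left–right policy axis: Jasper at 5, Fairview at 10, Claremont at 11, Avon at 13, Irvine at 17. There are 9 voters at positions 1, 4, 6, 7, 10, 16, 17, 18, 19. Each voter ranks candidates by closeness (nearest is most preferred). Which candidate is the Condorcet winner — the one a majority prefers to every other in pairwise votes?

Fairview

With single-peaked preferences on a line, the Condorcet winner is the candidate closest to the median voter.
The median voter (position 10) is closest to Fairview at 10.
Check: Fairview vs Irvine — voters closer to Fairview: 5 of 9.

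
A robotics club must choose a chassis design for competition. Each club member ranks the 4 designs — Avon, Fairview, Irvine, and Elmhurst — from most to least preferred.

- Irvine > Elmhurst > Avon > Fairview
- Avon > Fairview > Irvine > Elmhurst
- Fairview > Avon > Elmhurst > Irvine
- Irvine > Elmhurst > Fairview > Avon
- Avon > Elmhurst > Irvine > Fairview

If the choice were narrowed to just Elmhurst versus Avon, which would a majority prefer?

Avon

Ballots ranking Elmhurst above Avon: 2.
Ballots ranking Avon above Elmhurst: 3.
Avon wins the head-to-head, 3–2.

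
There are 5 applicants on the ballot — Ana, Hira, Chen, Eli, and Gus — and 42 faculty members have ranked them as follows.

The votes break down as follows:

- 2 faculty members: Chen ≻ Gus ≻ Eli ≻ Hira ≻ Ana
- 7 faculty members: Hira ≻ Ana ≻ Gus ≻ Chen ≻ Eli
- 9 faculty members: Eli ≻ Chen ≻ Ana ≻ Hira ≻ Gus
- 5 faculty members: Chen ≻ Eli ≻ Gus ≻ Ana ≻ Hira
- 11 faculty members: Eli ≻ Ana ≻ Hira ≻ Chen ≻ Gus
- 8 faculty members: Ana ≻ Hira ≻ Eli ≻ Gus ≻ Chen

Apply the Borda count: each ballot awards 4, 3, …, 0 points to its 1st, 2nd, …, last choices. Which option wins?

Borda scores:
  Ana: 2·0 + 7·3 + 9·2 + 5·1 + 11·3 + 8·4 = 109
  Hira: 2·1 + 7·4 + 9·1 + 5·0 + 11·2 + 8·3 = 85
  Chen: 2·4 + 7·1 + 9·3 + 5·4 + 11·1 + 8·0 = 73
  Eli: 2·2 + 7·0 + 9·4 + 5·3 + 11·4 + 8·2 = 115
  Gus: 2·3 + 7·2 + 9·0 + 5·2 + 11·0 + 8·1 = 38
Eli has the highest total.

Eli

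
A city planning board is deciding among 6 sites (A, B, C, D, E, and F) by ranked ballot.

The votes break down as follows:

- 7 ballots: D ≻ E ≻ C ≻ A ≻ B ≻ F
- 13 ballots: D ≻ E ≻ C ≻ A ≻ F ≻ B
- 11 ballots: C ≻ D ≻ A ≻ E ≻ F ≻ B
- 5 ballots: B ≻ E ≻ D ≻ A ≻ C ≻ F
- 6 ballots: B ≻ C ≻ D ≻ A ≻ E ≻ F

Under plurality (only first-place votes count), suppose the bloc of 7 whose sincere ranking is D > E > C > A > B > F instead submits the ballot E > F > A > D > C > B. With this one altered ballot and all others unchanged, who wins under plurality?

First-place totals with the altered ballot: A 0, B 11, C 11, D 13, E 7, F 0.
The winner is unchanged: still D.

D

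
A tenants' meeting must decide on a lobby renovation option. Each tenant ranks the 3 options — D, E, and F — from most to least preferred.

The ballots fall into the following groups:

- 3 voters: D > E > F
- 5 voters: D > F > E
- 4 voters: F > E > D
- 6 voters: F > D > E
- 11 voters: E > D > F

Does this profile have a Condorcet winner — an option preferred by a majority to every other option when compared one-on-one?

No

Head-to-head results (29 voters total):
D vs E: E wins 15–14.
D vs F: D wins 19–10.
E vs F: F wins 15–14.
No candidate beats all others: D beats F beats E beats D, a majority cycle.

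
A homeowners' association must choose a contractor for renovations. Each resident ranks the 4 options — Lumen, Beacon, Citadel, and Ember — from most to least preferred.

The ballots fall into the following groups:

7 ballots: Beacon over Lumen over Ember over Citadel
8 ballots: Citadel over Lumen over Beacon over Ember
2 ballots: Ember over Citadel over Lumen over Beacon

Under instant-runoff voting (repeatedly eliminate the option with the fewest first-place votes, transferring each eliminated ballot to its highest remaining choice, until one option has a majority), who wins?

Round 1: Citadel 8, Beacon 7, Ember 2, Lumen 0. Lumen has the fewest and is eliminated.
Round 2: Citadel 8, Beacon 7, Ember 2. Ember has the fewest and is eliminated.
Round 3: Citadel 10, Beacon 7. Citadel has a majority.

Citadel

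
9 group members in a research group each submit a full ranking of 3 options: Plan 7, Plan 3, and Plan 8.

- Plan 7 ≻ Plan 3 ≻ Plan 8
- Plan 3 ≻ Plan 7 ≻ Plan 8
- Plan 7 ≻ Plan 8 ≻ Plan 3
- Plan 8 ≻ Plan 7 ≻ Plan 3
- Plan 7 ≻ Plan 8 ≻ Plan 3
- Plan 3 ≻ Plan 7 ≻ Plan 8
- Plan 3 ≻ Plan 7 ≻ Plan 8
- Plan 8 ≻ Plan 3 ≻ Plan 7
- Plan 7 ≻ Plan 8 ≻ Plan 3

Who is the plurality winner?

First-place vote totals:
  Plan 7: 4
  Plan 3: 3
  Plan 8: 2
Plan 7 has the most first-place votes.

Plan 7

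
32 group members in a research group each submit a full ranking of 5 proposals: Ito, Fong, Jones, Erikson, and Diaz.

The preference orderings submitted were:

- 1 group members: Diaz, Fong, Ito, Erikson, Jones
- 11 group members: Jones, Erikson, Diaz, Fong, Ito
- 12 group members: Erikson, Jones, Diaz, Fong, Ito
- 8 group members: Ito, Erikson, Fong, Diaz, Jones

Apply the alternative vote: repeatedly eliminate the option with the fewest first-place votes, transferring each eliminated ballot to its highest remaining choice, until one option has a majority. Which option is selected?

Round 1: Erikson 12, Jones 11, Ito 8, Diaz 1, Fong 0. Fong has the fewest and is eliminated.
Round 2: Erikson 12, Jones 11, Ito 8, Diaz 1. Diaz has the fewest and is eliminated.
Round 3: Erikson 12, Jones 11, Ito 9. Ito has the fewest and is eliminated.
Round 4: Erikson 21, Jones 11. Erikson has a majority.

Erikson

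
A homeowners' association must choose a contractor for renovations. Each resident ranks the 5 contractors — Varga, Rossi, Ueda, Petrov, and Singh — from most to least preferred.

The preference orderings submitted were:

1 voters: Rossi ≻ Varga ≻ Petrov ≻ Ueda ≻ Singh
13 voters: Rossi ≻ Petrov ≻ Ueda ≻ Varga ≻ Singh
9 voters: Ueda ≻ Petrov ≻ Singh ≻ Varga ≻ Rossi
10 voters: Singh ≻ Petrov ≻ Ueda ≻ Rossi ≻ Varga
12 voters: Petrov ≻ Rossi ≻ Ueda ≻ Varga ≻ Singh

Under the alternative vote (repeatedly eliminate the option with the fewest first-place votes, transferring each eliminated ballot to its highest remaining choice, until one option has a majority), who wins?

Round 1: Rossi 14, Petrov 12, Singh 10, Ueda 9, Varga 0. Varga has the fewest and is eliminated.
Round 2: Rossi 14, Petrov 12, Singh 10, Ueda 9. Ueda has the fewest and is eliminated.
Round 3: Petrov 21, Rossi 14, Singh 10. Singh has the fewest and is eliminated.
Round 4: Petrov 31, Rossi 14. Petrov has a majority.

Petrov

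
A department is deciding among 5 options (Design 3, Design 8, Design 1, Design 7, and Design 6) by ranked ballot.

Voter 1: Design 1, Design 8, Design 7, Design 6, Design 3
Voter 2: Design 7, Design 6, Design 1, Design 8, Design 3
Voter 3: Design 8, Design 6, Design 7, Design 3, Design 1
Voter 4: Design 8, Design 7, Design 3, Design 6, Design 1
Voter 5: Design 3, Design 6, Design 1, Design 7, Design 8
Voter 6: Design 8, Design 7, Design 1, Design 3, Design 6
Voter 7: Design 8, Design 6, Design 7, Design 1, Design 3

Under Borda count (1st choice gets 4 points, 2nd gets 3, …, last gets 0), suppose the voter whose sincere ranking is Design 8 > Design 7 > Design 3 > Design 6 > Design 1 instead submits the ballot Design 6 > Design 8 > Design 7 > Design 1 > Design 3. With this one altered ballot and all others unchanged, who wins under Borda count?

Borda totals with the altered ballot: Design 3 6, Design 8 19, Design 1 12, Design 7 16, Design 6 17.
The winner is unchanged: still Design 8.

Design 8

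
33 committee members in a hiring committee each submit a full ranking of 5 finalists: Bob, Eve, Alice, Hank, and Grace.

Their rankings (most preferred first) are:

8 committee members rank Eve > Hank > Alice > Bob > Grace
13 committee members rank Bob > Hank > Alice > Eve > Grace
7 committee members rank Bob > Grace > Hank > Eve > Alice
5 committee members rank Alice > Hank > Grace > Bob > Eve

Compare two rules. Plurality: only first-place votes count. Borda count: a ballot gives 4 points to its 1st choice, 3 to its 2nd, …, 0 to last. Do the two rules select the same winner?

Yes

Plurality first-place counts: Bob 20, Eve 8, Alice 5, Hank 0, Grace 0 → Bob.
Borda totals: Bob 93, Eve 52, Alice 62, Hank 92, Grace 31 → Bob.
The two rules agree on Bob.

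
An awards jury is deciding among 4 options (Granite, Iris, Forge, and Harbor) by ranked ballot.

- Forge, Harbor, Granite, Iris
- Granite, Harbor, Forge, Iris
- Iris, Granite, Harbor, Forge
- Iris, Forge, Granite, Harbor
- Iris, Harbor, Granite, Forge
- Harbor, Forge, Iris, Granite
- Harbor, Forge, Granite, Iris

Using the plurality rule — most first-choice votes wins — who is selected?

First-place vote totals:
  Granite: 1
  Iris: 3
  Forge: 1
  Harbor: 2
Iris has the most first-place votes.

Iris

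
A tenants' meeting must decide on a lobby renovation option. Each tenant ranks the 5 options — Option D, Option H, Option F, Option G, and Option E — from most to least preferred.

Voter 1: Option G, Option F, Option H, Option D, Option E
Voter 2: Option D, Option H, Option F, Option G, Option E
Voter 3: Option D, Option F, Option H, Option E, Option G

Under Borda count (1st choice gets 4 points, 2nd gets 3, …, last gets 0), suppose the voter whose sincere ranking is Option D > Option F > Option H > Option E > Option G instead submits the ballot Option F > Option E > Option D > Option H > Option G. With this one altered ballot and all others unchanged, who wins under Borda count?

Option F

Borda totals with the altered ballot: Option D 7, Option H 6, Option F 9, Option G 5, Option E 3.
The switch changes the winner from Option D to Option F.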